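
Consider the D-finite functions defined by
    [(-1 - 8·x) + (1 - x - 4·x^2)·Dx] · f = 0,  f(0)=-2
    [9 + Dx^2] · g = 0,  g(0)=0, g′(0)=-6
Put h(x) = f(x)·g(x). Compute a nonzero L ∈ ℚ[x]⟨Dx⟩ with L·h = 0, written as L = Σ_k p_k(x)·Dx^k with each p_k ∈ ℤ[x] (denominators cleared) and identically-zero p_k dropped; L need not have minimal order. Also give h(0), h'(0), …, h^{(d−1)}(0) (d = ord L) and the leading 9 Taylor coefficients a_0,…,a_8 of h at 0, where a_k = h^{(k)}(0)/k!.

f: a_k = -2, -2, -10, -18, -58, -130, -362, -882, -2330, …
g: a_k = 0, -6, 0, 9, 0, -81/20, 0, 243/280, 0, …
f·g: L₀ = L_f ⊗_s L_g, ord ≤ 1·2.
L = (-1 + 9·x + 36·x^2) + (2 + 16·x)·Dx + (-1 + x + 4·x^2)·Dx^2  (order 2).
h: a_k = 0, 12, 12, 42, 90, 2661/10, 6261/10, 236427/140, 587043/140, …
ICs: h(0) = 0, h′(0) = 12.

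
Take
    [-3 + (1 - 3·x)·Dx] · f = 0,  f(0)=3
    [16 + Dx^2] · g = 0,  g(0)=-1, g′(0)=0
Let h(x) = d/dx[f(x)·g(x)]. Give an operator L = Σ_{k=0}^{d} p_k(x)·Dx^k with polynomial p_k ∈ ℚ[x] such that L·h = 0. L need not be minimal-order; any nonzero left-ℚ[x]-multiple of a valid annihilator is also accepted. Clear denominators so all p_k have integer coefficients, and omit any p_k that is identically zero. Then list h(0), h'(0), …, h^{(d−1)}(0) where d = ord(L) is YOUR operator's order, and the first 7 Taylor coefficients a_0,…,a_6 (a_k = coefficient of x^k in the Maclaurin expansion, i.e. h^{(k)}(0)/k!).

L = (-2 - 96·x + 144·x^2) + (-6 + 18·x)·Dx + (1 - 6·x + 9·x^2)·Dx^2  (order 2).
h: a_k = -9, -6, -27, -236, -885, -15418/5, -53963/5, …
ICs: h(0) = -9, h′(0) = -6.

f: a_k = 3, 9, 27, 81, 243, 729, 2187, …
g: a_k = -1, 0, 8, 0, -32/3, 0, 256/45, …
f·g: L₀ = L_f ⊗_s L_g, ord ≤ 1·2.
h=h₀': d/dx-closure on L₀ ⇒ L.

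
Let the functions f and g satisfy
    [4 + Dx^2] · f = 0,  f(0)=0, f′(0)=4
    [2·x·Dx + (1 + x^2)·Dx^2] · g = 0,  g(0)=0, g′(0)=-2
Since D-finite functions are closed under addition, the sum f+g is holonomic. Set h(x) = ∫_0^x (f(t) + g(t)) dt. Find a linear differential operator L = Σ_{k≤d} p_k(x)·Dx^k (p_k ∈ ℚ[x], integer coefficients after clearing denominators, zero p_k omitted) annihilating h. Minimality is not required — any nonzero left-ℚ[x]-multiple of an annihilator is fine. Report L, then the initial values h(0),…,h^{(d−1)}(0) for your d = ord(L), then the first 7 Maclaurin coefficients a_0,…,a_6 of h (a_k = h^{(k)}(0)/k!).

L = (-32·x + 80·x^3 + 16·x^5)·Dx^2 + (4 + 32·x^2 + 36·x^4 + 8·x^6)·Dx^3 + (-8·x + 20·x^3 + 4·x^5)·Dx^4 + (1 + 8·x^2 + 9·x^4 + 2·x^6)·Dx^5  (order 5).
h: a_k = 0, 0, 1, 0, -1/2, 0, 1/45, …
ICs: h(0) = 0, h′(0) = 0, h′′(0) = 2, h′′′(0) = 0, h′′′′(0) = -12.

f: a_k = 0, 4, 0, -8/3, 0, 8/15, 0, …
g: a_k = 0, -2, 0, 2/3, 0, -2/5, 0, …
L₀ := lclm(L_f,L_g); ord L₀ ≤ 2+2.
h=∫h₀ ⇒ L = L₀·Dx.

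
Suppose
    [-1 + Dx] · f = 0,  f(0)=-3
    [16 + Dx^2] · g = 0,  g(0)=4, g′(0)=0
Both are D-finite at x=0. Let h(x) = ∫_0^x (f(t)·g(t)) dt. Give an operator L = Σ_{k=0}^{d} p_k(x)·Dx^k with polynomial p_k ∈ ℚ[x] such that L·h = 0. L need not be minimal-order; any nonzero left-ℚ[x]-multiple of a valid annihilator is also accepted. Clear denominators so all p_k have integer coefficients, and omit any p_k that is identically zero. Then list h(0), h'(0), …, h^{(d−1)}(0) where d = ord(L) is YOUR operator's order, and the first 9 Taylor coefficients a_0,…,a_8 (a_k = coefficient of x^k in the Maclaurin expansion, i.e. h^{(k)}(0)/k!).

f: a_k = -3, -3, -3/2, -1/2, -1/8, -1/40, -1/240, -1/1680, -1/13440, …
g: a_k = 4, 0, -32, 0, 128/3, 0, -1024/45, 0, 2048/315, …
h₀=f·g: eliminate ⇒ L₀, order ≤ 1·2.
Integrate: L := L₀·Dx.
L = 17·Dx - 2·Dx^2 + Dx^3  (order 3).
h: a_k = 0, -12, -6, 30, 47/2, -161/10, -1121/60, 33/28, 20047/3360, …
ICs: h(0) = 0, h′(0) = -12, h′′(0) = -12.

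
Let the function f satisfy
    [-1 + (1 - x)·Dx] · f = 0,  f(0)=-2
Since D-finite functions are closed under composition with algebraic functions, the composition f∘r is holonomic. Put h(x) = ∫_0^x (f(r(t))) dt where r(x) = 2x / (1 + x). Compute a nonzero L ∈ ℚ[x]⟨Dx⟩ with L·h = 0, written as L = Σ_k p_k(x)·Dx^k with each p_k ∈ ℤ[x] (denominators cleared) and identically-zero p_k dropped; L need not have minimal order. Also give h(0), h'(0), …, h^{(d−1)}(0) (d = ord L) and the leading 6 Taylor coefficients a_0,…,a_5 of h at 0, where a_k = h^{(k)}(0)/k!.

L = 2·Dx + (-1 + x^2)·Dx^2  (order 2).
h: a_k = 0, -2, -2, -4/3, -1, -4/5, …
ICs: h(0) = 0, h′(0) = -2.

f: a_k = -2, -2, -2, -2, -2, -2, …
Substitute x→r, Dx→(1/r')Dx; clear ⇒ L₀.
Integrate: L := L₀·Dx.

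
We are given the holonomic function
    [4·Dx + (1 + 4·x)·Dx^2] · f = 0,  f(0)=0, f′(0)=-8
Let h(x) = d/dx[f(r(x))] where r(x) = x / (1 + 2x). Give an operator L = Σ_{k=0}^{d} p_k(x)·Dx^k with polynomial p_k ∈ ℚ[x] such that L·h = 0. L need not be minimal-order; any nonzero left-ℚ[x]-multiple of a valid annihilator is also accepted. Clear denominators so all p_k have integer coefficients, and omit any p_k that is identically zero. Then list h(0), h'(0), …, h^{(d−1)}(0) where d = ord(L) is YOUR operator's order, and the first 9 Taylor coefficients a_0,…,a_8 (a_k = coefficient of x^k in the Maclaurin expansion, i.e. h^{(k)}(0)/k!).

f: a_k = 0, -8, 16, -128/3, 128, -2048/5, 4096/3, -32768/7, 16384, …
Change of var in L_f (x↦r) gives L₀.
Derive L from L₀ (diff closure).
L = (8 + 24·x) + (1 + 8·x + 12·x^2)·Dx  (order 1).
h: a_k = -8, 64, -416, 2560, -15488, 93184, -559616, 3358720, -20154368, …
ICs: h(0) = -8.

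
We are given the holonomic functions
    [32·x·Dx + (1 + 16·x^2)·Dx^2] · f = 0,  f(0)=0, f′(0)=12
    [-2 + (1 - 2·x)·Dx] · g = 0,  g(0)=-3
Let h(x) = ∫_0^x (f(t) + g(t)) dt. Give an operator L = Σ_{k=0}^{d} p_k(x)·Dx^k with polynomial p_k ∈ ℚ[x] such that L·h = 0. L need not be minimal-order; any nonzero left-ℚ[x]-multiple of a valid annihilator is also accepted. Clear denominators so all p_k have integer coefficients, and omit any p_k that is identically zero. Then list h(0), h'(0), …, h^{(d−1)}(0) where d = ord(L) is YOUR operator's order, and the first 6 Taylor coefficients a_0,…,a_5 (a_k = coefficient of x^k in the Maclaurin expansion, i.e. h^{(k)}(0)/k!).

L = (32 - 256·x - 1536·x^2)·Dx^2 + (-14 + 32·x + 160·x^2 - 1536·x^3)·Dx^3 + (1 + 6·x + 96·x^3 - 256·x^4)·Dx^4  (order 4).
h: a_k = 0, -3, 3, -4, -22, -48/5, …
ICs: h(0) = 0, h′(0) = -3, h′′(0) = 6, h′′′(0) = -24.

f: a_k = 0, 12, 0, -64, 0, 3072/5, …
g: a_k = -3, -6, -12, -24, -48, -96, …
Sum ⇒ L₀ = lclm(L_f,L_g) in ℚ(x)⟨Dx⟩.
∫: right-multiply L₀ by Dx.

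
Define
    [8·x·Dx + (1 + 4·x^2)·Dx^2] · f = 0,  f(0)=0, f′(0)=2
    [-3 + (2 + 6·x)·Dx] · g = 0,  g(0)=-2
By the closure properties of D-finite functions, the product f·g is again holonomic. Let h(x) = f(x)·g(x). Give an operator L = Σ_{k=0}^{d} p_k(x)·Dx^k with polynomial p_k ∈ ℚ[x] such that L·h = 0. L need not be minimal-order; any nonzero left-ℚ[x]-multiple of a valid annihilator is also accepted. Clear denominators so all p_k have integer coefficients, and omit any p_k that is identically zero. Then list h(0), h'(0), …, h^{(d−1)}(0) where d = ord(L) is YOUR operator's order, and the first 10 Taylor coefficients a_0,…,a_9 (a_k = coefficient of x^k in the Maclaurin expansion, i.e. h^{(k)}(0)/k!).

L = (27 - 48·x - 36·x^2) + (-12 - 4·x + 144·x^2 + 144·x^3)·Dx + (4 + 24·x + 52·x^2 + 96·x^3 + 144·x^4)·Dx^2  (order 2).
h: a_k = 0, -4, -6, 59/6, 5/4, -983/160, -11769/320, 841319/8960, -1294977/17920, 77121523/516096, …
ICs: h(0) = 0, h′(0) = -4.

f: a_k = 0, 2, 0, -8/3, 0, 32/5, 0, -128/7, 0, 512/9, …
g: a_k = -2, -3, 9/4, -27/8, 405/64, -1701/128, 15309/512, -72171/1024, 2814669/16384, -14073345/32768, …
L₀ := L_f ⊗_s L_g (sym. prod.), ord ≤ 2.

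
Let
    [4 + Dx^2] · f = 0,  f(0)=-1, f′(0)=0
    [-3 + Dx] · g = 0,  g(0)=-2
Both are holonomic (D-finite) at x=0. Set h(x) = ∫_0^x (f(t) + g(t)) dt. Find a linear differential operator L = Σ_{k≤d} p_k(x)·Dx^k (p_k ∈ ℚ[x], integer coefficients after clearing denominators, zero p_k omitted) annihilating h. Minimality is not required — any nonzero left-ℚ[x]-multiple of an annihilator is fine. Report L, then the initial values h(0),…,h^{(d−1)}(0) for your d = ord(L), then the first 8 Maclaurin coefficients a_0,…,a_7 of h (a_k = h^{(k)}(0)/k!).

L = -12·Dx + 4·Dx^2 - 3·Dx^3 + Dx^4  (order 4).
h: a_k = 0, -3, -3, -7/3, -9/4, -89/60, -27/40, -697/2520, …
ICs: h(0) = 0, h′(0) = -3, h′′(0) = -6, h′′′(0) = -14.

f: a_k = -1, 0, 2, 0, -2/3, 0, 4/45, 0, …
g: a_k = -2, -6, -9, -9, -27/4, -81/20, -81/40, -243/280, …
L₀ := lclm(L_f,L_g); ord L₀ ≤ 2+1.
h=∫₀ˣh₀: take L = L₀·Dx.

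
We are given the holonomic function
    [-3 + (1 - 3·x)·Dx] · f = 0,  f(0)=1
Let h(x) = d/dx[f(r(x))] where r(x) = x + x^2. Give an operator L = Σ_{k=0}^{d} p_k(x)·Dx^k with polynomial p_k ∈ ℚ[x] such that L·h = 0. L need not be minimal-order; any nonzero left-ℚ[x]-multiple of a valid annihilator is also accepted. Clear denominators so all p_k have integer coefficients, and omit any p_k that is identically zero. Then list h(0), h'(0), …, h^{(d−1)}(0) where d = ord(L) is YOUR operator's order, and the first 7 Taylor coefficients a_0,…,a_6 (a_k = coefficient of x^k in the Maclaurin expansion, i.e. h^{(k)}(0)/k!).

f: a_k = 1, 3, 9, 27, 81, 243, 729, …
Change of var in L_f (x↦r) gives L₀.
h₀' ⇒ L via d/dx closure of L₀.
L = (8 + 18·x + 18·x^2) + (-1 + x + 9·x^2 + 6·x^3)·Dx  (order 1).
h: a_k = 3, 24, 135, 684, 3240, 14742, 65205, …
ICs: h(0) = 3.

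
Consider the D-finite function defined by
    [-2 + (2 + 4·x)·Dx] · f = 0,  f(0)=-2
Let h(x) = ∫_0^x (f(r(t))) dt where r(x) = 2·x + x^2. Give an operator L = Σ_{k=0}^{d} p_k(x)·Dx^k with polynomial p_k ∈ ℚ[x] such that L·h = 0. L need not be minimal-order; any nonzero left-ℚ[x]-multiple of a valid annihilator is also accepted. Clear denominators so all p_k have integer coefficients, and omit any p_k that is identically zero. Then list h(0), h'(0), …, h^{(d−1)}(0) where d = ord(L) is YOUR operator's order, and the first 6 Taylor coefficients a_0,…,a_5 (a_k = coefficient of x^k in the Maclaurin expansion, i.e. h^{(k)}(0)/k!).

f: a_k = -2, -2, 1, -1, 5/4, -7/4, …
h₀=f(r): pull back L_f along r ⇒ L₀.
∫: right-multiply L₀ by Dx.
L = (-2 - 2·x)·Dx + (1 + 4·x + 2·x^2)·Dx^2  (order 2).
h: a_k = 0, -2, -2, 2/3, -1, 9/5, …
ICs: h(0) = 0, h′(0) = -2.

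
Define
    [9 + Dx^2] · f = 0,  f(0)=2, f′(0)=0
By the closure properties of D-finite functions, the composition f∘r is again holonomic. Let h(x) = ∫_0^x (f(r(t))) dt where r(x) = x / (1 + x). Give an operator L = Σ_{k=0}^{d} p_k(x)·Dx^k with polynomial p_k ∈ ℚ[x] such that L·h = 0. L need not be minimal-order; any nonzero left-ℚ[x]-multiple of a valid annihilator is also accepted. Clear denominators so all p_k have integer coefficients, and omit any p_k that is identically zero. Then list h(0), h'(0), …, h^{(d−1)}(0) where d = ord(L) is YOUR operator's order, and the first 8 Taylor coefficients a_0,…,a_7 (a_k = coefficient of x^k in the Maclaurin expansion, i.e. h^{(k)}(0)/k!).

f: a_k = 2, 0, -9, 0, 27/4, 0, -81/40, 0, …
L₀ from L_f via x↦r, Dx↦r'^{-1}Dx.
h=∫₀ˣh₀: take L = L₀·Dx.
L = 9·Dx + (2 + 6·x + 6·x^2 + 2·x^3)·Dx^2 + (1 + 4·x + 6·x^2 + 4·x^3 + x^4)·Dx^3  (order 3).
h: a_k = 0, 2, 0, -3, 9/2, -81/20, 3/2, 117/40, …
ICs: h(0) = 0, h′(0) = 2, h′′(0) = 0.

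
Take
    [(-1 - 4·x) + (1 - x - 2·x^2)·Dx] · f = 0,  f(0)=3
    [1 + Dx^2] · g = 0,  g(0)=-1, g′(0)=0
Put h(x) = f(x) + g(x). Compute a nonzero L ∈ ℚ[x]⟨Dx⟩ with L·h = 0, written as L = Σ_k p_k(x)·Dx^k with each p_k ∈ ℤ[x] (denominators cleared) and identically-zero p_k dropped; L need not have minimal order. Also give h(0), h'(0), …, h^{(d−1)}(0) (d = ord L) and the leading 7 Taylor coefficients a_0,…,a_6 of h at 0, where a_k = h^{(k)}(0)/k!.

f: a_k = 3, 3, 9, 15, 33, 63, 129, …
g: a_k = -1, 0, 1/2, 0, -1/24, 0, 1/720, …
Weyl lclm of L_f,L_g ⇒ L₀ (ord ≤ 3).
L = (31 + 146·x + 133·x^2 + 184·x^3 + 20·x^4 + 16·x^5) + (-7 - 3·x + 3·x^2 + 37·x^3 + 42·x^4 + 12·x^5 + 8·x^6)·Dx + (31 + 146·x + 133·x^2 + 184·x^3 + 20·x^4 + 16·x^5)·Dx^2 + (-7 - 3·x + 3·x^2 + 37·x^3 + 42·x^4 + 12·x^5 + 8·x^6)·Dx^3  (order 3).
h: a_k = 2, 3, 19/2, 15, 791/24, 63, 92881/720, …
ICs: h(0) = 2, h′(0) = 3, h′′(0) = 19.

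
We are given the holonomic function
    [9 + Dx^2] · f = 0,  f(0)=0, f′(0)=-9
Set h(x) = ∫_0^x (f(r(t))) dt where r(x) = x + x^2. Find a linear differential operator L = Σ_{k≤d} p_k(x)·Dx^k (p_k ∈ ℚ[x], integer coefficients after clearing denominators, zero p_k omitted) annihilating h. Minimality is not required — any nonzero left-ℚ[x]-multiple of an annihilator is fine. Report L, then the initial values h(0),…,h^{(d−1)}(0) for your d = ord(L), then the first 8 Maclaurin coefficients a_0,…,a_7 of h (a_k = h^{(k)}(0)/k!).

f: a_k = 0, -9, 0, 27/2, 0, -243/40, 0, 729/560, …
L₀ from L_f via x↦r, Dx↦r'^{-1}Dx.
h=∫₀ˣh₀: take L = L₀·Dx.
L = (9 + 54·x + 108·x^2 + 72·x^3)·Dx - 2·Dx^2 + (1 + 2·x)·Dx^3  (order 3).
h: a_k = 0, 0, -9/2, -3, 27/8, 81/10, 459/80, -135/56, …
ICs: h(0) = 0, h′(0) = 0, h′′(0) = -9.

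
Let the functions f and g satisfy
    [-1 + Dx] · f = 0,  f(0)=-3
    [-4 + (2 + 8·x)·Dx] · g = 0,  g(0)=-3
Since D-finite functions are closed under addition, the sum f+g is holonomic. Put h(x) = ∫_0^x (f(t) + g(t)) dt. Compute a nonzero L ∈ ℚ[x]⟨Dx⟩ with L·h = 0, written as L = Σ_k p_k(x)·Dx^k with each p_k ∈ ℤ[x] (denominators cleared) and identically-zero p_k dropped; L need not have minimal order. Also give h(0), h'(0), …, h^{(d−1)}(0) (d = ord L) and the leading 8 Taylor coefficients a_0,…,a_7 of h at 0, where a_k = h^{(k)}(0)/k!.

L = (6 + 8·x)·Dx + (-5 - 8·x - 16·x^2)·Dx^2 + (-1 + 16·x^2)·Dx^3  (order 3).
h: a_k = 0, -6, -9/2, 3/2, -25/8, 239/40, -3361/240, 60479/1680, …
ICs: h(0) = 0, h′(0) = -6, h′′(0) = -9.

f: a_k = -3, -3, -3/2, -1/2, -1/8, -1/40, -1/240, -1/1680, …
g: a_k = -3, -6, 6, -12, 30, -84, 252, -792, …
Weyl lclm of L_f,L_g ⇒ L₀ (ord ≤ 2).
h=∫₀ˣh₀: take L = L₀·Dx.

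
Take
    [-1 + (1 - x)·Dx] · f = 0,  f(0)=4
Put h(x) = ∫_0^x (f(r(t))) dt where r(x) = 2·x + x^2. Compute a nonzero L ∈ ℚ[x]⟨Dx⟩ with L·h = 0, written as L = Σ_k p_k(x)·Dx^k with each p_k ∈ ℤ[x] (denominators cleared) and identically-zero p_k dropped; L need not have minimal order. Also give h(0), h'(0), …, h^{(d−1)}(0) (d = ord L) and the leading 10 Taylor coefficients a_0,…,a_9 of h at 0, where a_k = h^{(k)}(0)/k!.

f: a_k = 4, 4, 4, 4, 4, 4, 4, 4, 4, 4, …
Substitute x→r, Dx→(1/r')Dx; clear ⇒ L₀.
h=∫₀ˣh₀: take L = L₀·Dx.
L = (2 + 2·x)·Dx + (-1 + 2·x + x^2)·Dx^2  (order 2).
h: a_k = 0, 4, 4, 20/3, 12, 116/5, 140/3, 676/7, 204, 3940/9, …
ICs: h(0) = 0, h′(0) = 4.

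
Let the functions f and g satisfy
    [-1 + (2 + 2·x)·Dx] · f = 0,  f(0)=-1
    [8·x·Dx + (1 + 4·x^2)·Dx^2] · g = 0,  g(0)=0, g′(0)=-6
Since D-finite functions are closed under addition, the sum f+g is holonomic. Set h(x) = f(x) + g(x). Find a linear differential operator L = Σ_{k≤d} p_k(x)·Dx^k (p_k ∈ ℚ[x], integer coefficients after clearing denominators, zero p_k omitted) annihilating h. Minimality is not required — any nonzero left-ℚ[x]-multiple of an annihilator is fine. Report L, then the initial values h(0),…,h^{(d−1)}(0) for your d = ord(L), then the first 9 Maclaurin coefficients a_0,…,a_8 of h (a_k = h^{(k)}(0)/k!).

L = (-16 - 40·x + 192·x^2 + 96·x^3)·Dx + (-35 - 64·x + 328·x^2 + 768·x^3 + 336·x^4)·Dx^2 + (-2 + 30·x + 48·x^2 + 144·x^3 + 224·x^4 + 96·x^5)·Dx^3  (order 3).
h: a_k = -1, -13/2, 1/8, 127/16, 5/128, -24611/1280, 21/1024, 786201/14336, 429/32768, …
ICs: h(0) = -1, h′(0) = -13/2, h′′(0) = 1/4.

f: a_k = -1, -1/2, 1/8, -1/16, 5/128, -7/256, 21/1024, -33/2048, 429/32768, …
g: a_k = 0, -6, 0, 8, 0, -96/5, 0, 384/7, 0, …
h₀=f+g: left-lcm gives L₀, ord ≤ 3.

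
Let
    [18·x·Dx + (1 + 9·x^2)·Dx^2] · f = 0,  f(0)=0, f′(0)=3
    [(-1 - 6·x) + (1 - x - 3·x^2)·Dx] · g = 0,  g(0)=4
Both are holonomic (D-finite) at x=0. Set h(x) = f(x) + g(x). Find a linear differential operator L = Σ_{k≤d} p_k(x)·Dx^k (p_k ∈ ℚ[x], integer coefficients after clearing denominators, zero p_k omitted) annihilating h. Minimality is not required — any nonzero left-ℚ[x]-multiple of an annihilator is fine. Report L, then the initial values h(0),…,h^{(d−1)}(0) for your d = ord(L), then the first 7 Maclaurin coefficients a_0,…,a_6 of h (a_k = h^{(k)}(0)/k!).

L = (72 - 288·x - 4428·x^2 - 9720·x^3 - 33534·x^4 - 13122·x^6)·Dx + (-30 - 180·x - 144·x^2 - 1728·x^3 - 9153·x^4 - 23814·x^5 - 2187·x^6 - 13122·x^7)·Dx^2 + (4 + 14·x + 114·x^2 - 36·x^3 + 459·x^4 - 1539·x^5 - 2430·x^6 - 729·x^7 - 2187·x^8)·Dx^3  (order 3).
h: a_k = 4, 7, 16, 19, 76, 1043/5, 388, …
ICs: h(0) = 4, h′(0) = 7, h′′(0) = 32.

f: a_k = 0, 3, 0, -9, 0, 243/5, 0, …
g: a_k = 4, 4, 16, 28, 76, 160, 388, …
h₀=f+g: left-lcm gives L₀, ord ≤ 3.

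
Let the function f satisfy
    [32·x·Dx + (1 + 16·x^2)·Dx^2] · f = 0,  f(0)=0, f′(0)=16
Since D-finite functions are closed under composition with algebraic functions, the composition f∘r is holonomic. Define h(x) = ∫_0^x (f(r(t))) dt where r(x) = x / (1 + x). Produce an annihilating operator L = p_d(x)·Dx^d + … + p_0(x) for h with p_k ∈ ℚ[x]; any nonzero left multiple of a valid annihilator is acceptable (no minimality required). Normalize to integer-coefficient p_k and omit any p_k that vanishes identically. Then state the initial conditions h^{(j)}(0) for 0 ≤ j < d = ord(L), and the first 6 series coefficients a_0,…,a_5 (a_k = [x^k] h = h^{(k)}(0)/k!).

L = (2 + 34·x)·Dx^2 + (1 + 2·x + 17·x^2)·Dx^3  (order 3).
h: a_k = 0, 0, 8, -16/3, -52/3, 48, …
ICs: h(0) = 0, h′(0) = 0, h′′(0) = 16.

f: a_k = 0, 16, 0, -256/3, 0, 4096/5, …
Change of var in L_f (x↦r) gives L₀.
Integrate: L := L₀·Dx.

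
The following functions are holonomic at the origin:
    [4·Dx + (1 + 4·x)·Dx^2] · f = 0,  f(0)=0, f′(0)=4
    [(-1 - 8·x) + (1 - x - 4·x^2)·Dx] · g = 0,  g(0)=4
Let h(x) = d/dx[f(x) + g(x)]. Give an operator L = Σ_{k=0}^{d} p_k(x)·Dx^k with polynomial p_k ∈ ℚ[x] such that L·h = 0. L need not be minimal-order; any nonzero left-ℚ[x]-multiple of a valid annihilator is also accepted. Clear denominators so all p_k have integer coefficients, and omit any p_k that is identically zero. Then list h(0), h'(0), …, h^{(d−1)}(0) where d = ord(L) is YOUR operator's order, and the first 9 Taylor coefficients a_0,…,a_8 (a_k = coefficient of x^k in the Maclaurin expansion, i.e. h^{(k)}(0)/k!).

L = (-268 - 1616·x - 5504·x^2 - 4608·x^3 - 6144·x^4) + (-11 - 360·x - 3008·x^2 - 7680·x^3 - 9472·x^4 - 10240·x^5)·Dx + (7 + 67·x + 154·x^2 - 136·x^3 - 928·x^4 - 2176·x^5 - 2048·x^6)·Dx^2  (order 2).
h: a_k = 8, 24, 172, 208, 2324, 248, 28732, -28256, 367588, …
ICs: h(0) = 8, h′(0) = 24.

f: a_k = 0, 4, -8, 64/3, -64, 1024/5, -2048/3, 16384/7, -8192, …
g: a_k = 4, 4, 20, 36, 116, 260, 724, 1764, 4660, …
Sum ⇒ L₀ = lclm(L_f,L_g) in ℚ(x)⟨Dx⟩.
h=h₀': d/dx-closure on L₀ ⇒ L.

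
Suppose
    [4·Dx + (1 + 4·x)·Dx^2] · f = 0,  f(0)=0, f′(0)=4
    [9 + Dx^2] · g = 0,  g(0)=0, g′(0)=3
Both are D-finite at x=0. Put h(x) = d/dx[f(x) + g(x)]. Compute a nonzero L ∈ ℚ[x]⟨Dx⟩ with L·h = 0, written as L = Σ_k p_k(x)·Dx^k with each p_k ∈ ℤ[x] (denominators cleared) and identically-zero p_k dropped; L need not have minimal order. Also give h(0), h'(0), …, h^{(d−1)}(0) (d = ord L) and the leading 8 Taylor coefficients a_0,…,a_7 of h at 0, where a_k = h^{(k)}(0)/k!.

f: a_k = 0, 4, -8, 64/3, -64, 1024/5, -2048/3, 16384/7, …
g: a_k = 0, 3, 0, -9/2, 0, 81/40, 0, -243/560, …
Sum ⇒ L₀ = lclm(L_f,L_g) in ℚ(x)⟨Dx⟩.
h₀' ⇒ L via d/dx closure of L₀.
L = (3780 + 2592·x + 5184·x^2) + (369 + 2124·x + 3888·x^2 + 5184·x^3)·Dx + (420 + 288·x + 576·x^2)·Dx^2 + (41 + 236·x + 432·x^2 + 576·x^3)·Dx^3  (order 3).
h: a_k = 7, -16, 101/2, -256, 8273/8, -4096, 1310477/80, -65536, …
ICs: h(0) = 7, h′(0) = -16, h′′(0) = 101.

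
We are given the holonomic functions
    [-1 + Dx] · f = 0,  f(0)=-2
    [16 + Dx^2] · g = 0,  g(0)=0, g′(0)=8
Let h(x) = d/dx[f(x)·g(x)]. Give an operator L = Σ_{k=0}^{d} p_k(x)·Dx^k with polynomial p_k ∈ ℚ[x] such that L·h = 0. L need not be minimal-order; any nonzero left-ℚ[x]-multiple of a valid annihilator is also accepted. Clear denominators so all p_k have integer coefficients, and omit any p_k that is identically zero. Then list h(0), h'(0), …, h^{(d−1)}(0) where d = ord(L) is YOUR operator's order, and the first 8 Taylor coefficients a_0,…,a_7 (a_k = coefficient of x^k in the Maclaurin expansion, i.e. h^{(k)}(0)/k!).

L = 17 - 2·Dx + Dx^2  (order 2).
h: a_k = -16, -32, 104, 160, -202/3, -2444/15, -727/45, 184/3, …
ICs: h(0) = -16, h′(0) = -32.

f: a_k = -2, -2, -1, -1/3, -1/12, -1/60, -1/360, -1/2520, …
g: a_k = 0, 8, 0, -64/3, 0, 256/15, 0, -2048/315, …
L₀ := L_f ⊗_s L_g (sym. prod.), ord ≤ 2.
h=h₀': d/dx-closure on L₀ ⇒ L.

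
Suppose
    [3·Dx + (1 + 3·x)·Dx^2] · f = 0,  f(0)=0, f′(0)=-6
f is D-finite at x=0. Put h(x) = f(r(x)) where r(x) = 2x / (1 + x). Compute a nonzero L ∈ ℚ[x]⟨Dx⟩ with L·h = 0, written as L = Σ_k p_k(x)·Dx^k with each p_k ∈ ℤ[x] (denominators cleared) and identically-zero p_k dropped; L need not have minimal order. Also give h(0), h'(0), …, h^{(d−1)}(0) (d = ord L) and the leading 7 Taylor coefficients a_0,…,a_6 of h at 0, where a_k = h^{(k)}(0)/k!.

f: a_k = 0, -6, 9, -18, 81/2, -486/5, 243, …
Change of var in L_f (x↦r) gives L₀.
L = (8 + 14·x)·Dx + (1 + 8·x + 7·x^2)·Dx^2  (order 2).
h: a_k = 0, -12, 48, -228, 1200, -33612/5, 39216, …
ICs: h(0) = 0, h′(0) = -12.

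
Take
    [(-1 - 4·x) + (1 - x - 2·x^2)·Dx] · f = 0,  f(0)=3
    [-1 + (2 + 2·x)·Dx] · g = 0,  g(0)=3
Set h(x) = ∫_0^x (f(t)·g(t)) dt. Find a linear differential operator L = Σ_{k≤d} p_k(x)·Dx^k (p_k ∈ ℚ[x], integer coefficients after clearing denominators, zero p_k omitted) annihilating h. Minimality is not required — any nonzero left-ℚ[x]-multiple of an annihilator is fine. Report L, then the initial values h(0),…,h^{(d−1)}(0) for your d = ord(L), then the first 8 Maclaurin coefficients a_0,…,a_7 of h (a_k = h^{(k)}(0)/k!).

L = (3 + 6·x)·Dx + (-2 + 2·x + 4·x^2)·Dx^2  (order 2).
h: a_k = 0, 9, 27/4, 81/8, 927/64, 15147/640, 20007/512, 482247/7168, …
ICs: h(0) = 0, h′(0) = 9.

f: a_k = 3, 3, 9, 15, 33, 63, 129, 255, …
g: a_k = 3, 3/2, -3/8, 3/16, -15/128, 21/256, -63/1024, 99/2048, …
Sym-product of L_f,L_g gives L₀ (≤ ord 1).
h=∫₀ˣh₀: take L = L₀·Dx.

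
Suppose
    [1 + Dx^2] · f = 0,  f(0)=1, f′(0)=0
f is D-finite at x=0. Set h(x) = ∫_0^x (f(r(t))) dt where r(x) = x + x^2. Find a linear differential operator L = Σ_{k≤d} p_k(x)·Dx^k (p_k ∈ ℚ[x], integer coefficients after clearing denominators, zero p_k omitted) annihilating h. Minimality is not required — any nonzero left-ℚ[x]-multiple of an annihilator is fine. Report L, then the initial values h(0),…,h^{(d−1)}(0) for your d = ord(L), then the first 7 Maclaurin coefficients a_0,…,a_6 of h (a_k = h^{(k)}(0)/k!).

f: a_k = 1, 0, -1/2, 0, 1/24, 0, -1/720, …
Substitute x→r, Dx→(1/r')Dx; clear ⇒ L₀.
h=∫₀ˣh₀: take L = L₀·Dx.
L = (1 + 6·x + 12·x^2 + 8·x^3)·Dx - 2·Dx^2 + (1 + 2·x)·Dx^3  (order 3).
h: a_k = 0, 1, 0, -1/6, -1/4, -11/120, 1/36, …
ICs: h(0) = 0, h′(0) = 1, h′′(0) = 0.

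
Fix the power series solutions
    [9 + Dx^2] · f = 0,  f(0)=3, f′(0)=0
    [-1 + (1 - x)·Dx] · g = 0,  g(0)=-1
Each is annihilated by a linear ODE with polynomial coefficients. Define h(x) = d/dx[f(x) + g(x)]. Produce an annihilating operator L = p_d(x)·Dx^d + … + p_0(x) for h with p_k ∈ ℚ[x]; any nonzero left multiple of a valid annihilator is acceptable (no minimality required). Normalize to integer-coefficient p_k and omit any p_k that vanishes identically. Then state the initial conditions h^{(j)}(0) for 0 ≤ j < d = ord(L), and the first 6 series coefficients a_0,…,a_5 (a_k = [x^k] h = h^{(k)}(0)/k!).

L = (126 - 108·x + 54·x^2) + (-45 + 99·x - 81·x^2 + 27·x^3)·Dx + (14 - 12·x + 6·x^2)·Dx^2 + (-5 + 11·x - 9·x^2 + 3·x^3)·Dx^3  (order 3).
h: a_k = -1, -29, -3, 73/2, -5, -969/40, …
ICs: h(0) = -1, h′(0) = -29, h′′(0) = -6.

f: a_k = 3, 0, -27/2, 0, 81/8, 0, …
g: a_k = -1, -1, -1, -1, -1, -1, …
L₀ := lclm(L_f,L_g); ord L₀ ≤ 2+1.
Differentiate: ansatz ord ≤ ord L₀ ⇒ L.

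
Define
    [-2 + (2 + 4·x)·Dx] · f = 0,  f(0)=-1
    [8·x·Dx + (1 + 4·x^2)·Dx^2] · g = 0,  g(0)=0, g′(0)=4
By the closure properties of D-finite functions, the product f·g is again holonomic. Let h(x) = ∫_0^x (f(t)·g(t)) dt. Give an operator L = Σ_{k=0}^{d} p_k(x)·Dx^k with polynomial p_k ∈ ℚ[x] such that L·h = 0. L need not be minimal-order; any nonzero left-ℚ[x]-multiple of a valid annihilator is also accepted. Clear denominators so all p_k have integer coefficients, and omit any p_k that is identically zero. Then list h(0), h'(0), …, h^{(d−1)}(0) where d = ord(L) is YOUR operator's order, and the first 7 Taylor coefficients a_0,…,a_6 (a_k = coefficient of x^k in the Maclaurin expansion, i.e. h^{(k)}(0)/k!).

f: a_k = -1, -1, 1/2, -1/2, 5/8, -7/8, 21/16, …
g: a_k = 0, 4, 0, -16/3, 0, 64/5, 0, …
L₀ := L_f ⊗_s L_g (sym. prod.), ord ≤ 2.
Integrate: L := L₀·Dx.
L = (3 - 8·x - 4·x^2)·Dx + (-2 + 4·x + 24·x^2 + 16·x^3)·Dx^2 + (1 + 4·x + 8·x^2 + 16·x^3 + 16·x^4)·Dx^3  (order 3).
h: a_k = 0, 0, -2, -4/3, 11/6, 2/3, -389/180, …
ICs: h(0) = 0, h′(0) = 0, h′′(0) = -4.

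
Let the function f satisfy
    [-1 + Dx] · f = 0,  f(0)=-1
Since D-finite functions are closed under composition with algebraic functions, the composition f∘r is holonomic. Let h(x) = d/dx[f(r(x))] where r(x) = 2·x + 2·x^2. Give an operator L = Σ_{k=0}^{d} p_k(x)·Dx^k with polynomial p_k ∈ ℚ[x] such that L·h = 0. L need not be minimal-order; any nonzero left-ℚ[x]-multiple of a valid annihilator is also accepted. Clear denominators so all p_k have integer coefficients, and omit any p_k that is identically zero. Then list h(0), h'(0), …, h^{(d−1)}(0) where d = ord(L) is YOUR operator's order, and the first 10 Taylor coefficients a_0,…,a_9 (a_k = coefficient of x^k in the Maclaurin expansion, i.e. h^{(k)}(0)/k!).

L = (4 + 8·x + 8·x^2) + (-1 - 2·x)·Dx  (order 1).
h: a_k = -2, -8, -16, -80/3, -104/3, -608/15, -1856/45, -12224/315, -2096/63, -75968/2835, …
ICs: h(0) = -2.

f: a_k = -1, -1, -1/2, -1/6, -1/24, -1/120, -1/720, -1/5040, -1/40320, -1/362880, …
f∘r: x↦r, Dx↦Dx/r' in L_f ⇒ L₀.
h=h₀': d/dx-closure on L₀ ⇒ L.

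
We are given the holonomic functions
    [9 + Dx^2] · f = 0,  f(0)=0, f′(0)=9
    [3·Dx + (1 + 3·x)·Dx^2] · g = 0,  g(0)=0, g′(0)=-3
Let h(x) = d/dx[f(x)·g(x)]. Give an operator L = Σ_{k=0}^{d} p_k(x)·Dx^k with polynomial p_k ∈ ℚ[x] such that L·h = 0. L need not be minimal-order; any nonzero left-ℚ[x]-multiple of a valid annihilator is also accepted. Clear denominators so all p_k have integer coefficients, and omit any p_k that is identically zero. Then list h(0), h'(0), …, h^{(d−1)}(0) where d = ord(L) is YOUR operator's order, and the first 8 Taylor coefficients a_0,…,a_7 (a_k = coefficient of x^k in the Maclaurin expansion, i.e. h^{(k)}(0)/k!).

f: a_k = 0, 9, 0, -27/2, 0, 243/40, 0, -729/560, …
g: a_k = 0, -3, 9/2, -9, 81/4, -243/5, 243/2, -2187/7, …
Sym-product of L_f,L_g gives L₀ (≤ ord 4).
h=h₀': d/dx-closure on L₀ ⇒ L.
L = (-675 - 3564·x - 10206·x^2 + 8748·x^3 + 94041·x^4 + 157464·x^5 + 78732·x^6) + (-216 - 864·x + 1620·x^2 + 14580·x^3 + 29160·x^4 + 17496·x^5)·Dx + (-84 - 396·x - 378·x^2 + 5832·x^3 + 23814·x^4 + 34992·x^5 + 17496·x^6)·Dx^2 + (-24 - 96·x + 180·x^2 + 1620·x^3 + 3240·x^4 + 1944·x^5)·Dx^3 + (-1 + 84·x^2 + 540·x^3 + 1485·x^4 + 1944·x^5 + 972·x^6)·Dx^4  (order 4).
h: a_k = 0, -54, 243/2, -162, 1215/2, -8019/4, 474579/80, -247131/14, …
ICs: h(0) = 0, h′(0) = -54, h′′(0) = 243, h′′′(0) = -972.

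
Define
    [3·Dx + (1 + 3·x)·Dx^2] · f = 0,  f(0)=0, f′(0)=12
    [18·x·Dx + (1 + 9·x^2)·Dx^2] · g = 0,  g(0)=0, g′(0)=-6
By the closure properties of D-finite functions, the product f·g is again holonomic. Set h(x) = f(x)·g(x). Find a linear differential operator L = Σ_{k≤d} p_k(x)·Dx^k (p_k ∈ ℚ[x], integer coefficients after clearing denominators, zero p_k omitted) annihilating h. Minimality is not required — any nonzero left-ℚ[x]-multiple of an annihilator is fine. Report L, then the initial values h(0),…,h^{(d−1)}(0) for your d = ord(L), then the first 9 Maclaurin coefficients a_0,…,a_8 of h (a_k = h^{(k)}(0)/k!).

f: a_k = 0, 12, -18, 36, -81, 972/5, -486, 8748/7, -6561/2, …
g: a_k = 0, -6, 0, 18, 0, -486/5, 0, 4374/7, 0, …
f·g: L₀ = L_f ⊗_s L_g, ord ≤ 2·2.
L = (648 + 3564·x + 19440·x^2 + 113724·x^3 + 262440·x^4 + 341172·x^5 + 236196·x^7)·Dx + (162 + 3348·x + 24948·x^2 + 117612·x^3 + 396576·x^4 + 813564·x^5 + 918540·x^6 + 236196·x^7 + 826686·x^8)·Dx^2 + (36 + 576·x + 5184·x^2 + 25272·x^3 + 87480·x^4 + 227448·x^5 + 419904·x^6 + 472392·x^7 + 236196·x^8 + 472392·x^9)·Dx^3 + (5 + 54·x + 333·x^2 + 1512·x^3 + 5346·x^4 + 14580·x^5 + 30618·x^6 + 52488·x^7 + 59049·x^8 + 39366·x^9 + 59049·x^10)·Dx^4  (order 4).
h: a_k = 0, 0, -72, 108, 0, 162, -8424/5, 16038/5, 0, …
ICs: h(0) = 0, h′(0) = 0, h′′(0) = -144, h′′′(0) = 648.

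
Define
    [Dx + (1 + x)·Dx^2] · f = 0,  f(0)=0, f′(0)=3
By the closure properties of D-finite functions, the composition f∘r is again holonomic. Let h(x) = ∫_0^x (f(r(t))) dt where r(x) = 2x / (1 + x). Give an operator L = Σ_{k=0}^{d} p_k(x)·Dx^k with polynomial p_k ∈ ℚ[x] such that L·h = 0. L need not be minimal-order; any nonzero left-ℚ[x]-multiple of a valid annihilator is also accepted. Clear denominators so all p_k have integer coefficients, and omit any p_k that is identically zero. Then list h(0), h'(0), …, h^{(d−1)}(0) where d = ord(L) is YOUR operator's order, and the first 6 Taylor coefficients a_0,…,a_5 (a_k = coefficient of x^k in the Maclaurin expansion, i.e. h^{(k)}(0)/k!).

L = (4 + 6·x)·Dx^2 + (1 + 4·x + 3·x^2)·Dx^3  (order 3).
h: a_k = 0, 0, 3, -4, 13/2, -12, …
ICs: h(0) = 0, h′(0) = 0, h′′(0) = 6.

f: a_k = 0, 3, -3/2, 1, -3/4, 3/5, …
Substitute x→r, Dx→(1/r')Dx; clear ⇒ L₀.
h=∫h₀ ⇒ L = L₀·Dx.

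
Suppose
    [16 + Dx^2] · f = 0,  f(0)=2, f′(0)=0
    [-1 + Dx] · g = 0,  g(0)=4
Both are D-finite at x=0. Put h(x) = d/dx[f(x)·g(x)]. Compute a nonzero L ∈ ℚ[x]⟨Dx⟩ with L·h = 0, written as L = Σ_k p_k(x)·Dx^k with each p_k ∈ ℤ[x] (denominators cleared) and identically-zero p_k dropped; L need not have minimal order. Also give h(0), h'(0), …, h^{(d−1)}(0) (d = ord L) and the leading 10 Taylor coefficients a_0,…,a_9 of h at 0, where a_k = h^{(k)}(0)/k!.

f: a_k = 2, 0, -16, 0, 64/3, 0, -512/45, 0, 1024/315, 0, …
g: a_k = 4, 4, 2, 2/3, 1/6, 1/30, 1/180, 1/1260, 1/10080, 1/90720, …
L₀ := L_f ⊗_s L_g (sym. prod.), ord ≤ 2.
Differentiate: ansatz ord ≤ ord L₀ ⇒ L.
L = 17 - 2·Dx + Dx^2  (order 2).
h: a_k = 8, -120, -188, 644/3, 1121/3, -33, -20047/90, -31679/630, 277441/5040, 72895/3024, …
ICs: h(0) = 8, h′(0) = -120.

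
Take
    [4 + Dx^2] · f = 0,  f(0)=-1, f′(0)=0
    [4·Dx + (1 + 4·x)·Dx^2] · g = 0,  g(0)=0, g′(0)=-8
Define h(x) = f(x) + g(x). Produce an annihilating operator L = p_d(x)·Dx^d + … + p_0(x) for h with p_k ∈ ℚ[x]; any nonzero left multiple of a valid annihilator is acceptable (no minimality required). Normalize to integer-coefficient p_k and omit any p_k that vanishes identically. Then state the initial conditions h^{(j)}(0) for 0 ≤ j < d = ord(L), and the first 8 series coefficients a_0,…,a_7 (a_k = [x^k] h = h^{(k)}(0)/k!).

f: a_k = -1, 0, 2, 0, -2/3, 0, 4/45, 0, …
g: a_k = 0, -8, 16, -128/3, 128, -2048/5, 4096/3, -32768/7, …
h₀=f+g: left-lcm gives L₀, ord ≤ 4.
L = (400 + 128·x + 256·x^2)·Dx + (36 + 176·x + 192·x^2 + 256·x^3)·Dx^2 + (100 + 32·x + 64·x^2)·Dx^3 + (9 + 44·x + 48·x^2 + 64·x^3)·Dx^4  (order 4).
h: a_k = -1, -8, 18, -128/3, 382/3, -2048/5, 61444/45, -32768/7, …
ICs: h(0) = -1, h′(0) = -8, h′′(0) = 36, h′′′(0) = -256.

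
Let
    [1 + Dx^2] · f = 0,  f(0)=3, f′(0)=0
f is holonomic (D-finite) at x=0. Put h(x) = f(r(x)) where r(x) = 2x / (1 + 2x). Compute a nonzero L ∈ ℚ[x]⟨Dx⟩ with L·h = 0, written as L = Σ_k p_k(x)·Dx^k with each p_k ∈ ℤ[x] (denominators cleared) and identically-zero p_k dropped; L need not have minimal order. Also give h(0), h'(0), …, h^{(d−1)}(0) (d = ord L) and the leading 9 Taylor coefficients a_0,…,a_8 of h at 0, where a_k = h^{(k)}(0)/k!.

L = 4 + (4 + 24·x + 48·x^2 + 32·x^3)·Dx + (1 + 8·x + 24·x^2 + 32·x^3 + 16·x^4)·Dx^2  (order 2).
h: a_k = 3, 0, -6, 24, -70, 176, -6004/15, 4176/5, -33398/21, …
ICs: h(0) = 3, h′(0) = 0.

f: a_k = 3, 0, -3/2, 0, 1/8, 0, -1/240, 0, 1/13440, …
L₀ from L_f via x↦r, Dx↦r'^{-1}Dx.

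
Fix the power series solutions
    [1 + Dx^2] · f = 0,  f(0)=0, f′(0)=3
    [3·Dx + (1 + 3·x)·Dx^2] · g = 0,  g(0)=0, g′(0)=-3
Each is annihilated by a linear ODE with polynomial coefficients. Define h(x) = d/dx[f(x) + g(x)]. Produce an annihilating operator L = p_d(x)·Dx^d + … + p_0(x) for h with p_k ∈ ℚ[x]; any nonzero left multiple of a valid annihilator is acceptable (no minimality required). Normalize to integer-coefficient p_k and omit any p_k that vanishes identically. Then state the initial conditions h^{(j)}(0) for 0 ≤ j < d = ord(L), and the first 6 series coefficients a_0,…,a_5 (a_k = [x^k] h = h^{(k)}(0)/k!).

f: a_k = 0, 3, 0, -1/2, 0, 1/40, …
g: a_k = 0, -3, 9/2, -9, 81/4, -243/5, …
f+g: L₀ = lclm(L_f,L_g), ord ≤ 2+2.
Differentiate: ansatz ord ≤ ord L₀ ⇒ L.
L = (165 + 18·x + 27·x^2) + (19 + 63·x + 27·x^2 + 27·x^3)·Dx + (165 + 18·x + 27·x^2)·Dx^2 + (19 + 63·x + 27·x^2 + 27·x^3)·Dx^3  (order 3).
h: a_k = 0, 9, -57/2, 81, -1943/8, 729, …
ICs: h(0) = 0, h′(0) = 9, h′′(0) = -57.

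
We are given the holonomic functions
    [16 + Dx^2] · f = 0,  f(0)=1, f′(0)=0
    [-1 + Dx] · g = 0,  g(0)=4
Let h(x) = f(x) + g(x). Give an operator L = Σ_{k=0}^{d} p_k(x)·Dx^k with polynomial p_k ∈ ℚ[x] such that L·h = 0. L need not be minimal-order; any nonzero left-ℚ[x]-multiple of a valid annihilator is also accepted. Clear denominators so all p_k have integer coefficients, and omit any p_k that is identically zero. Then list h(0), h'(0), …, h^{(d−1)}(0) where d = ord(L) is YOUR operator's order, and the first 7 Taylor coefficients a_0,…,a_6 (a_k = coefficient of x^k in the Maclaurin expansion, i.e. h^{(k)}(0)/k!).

L = -16 + 16·Dx - Dx^2 + Dx^3  (order 3).
h: a_k = 5, 4, -6, 2/3, 65/6, 1/30, -341/60, …
ICs: h(0) = 5, h′(0) = 4, h′′(0) = -12.

f: a_k = 1, 0, -8, 0, 32/3, 0, -256/45, …
g: a_k = 4, 4, 2, 2/3, 1/6, 1/30, 1/180, …
Sum ⇒ L₀ = lclm(L_f,L_g) in ℚ(x)⟨Dx⟩.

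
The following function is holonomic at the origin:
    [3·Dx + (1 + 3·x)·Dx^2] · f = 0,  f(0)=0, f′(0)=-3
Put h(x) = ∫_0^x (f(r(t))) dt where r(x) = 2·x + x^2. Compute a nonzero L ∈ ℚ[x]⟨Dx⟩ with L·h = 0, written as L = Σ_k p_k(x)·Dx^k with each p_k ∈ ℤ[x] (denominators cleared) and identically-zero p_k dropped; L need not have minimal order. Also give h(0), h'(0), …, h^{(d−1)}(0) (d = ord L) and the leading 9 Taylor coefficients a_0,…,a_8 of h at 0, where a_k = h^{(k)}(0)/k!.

f: a_k = 0, -3, 9/2, -9, 81/4, -243/5, 243/2, -2187/7, 6561/8, …
Substitute x→r, Dx→(1/r')Dx; clear ⇒ L₀.
h=∫h₀ ⇒ L = L₀·Dx.
L = (5 + 6·x + 3·x^2)·Dx^2 + (1 + 7·x + 9·x^2 + 3·x^3)·Dx^3  (order 3).
h: a_k = 0, 0, -3, 5, -27/2, 441/10, -801/5, 4365/7, -71361/28, …
ICs: h(0) = 0, h′(0) = 0, h′′(0) = -6.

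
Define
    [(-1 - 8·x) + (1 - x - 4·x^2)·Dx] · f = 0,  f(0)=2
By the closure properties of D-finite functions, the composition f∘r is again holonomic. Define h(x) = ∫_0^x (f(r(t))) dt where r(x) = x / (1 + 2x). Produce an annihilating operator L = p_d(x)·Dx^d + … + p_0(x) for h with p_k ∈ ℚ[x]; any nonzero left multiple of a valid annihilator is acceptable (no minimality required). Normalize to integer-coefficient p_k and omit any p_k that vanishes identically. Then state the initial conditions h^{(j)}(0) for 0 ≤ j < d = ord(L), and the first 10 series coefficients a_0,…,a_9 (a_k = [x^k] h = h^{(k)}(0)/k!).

L = (1 + 10·x)·Dx + (-1 - 5·x - 4·x^2 + 4·x^3)·Dx^2  (order 2).
h: a_k = 0, 2, 1, 2, -7/2, 54/5, -95/3, 678/7, -1207/4, 2866/3, …
ICs: h(0) = 0, h′(0) = 2.

f: a_k = 2, 2, 10, 18, 58, 130, 362, 882, 2330, 5858, …
L₀ from L_f via x↦r, Dx↦r'^{-1}Dx.
h=∫₀ˣh₀: take L = L₀·Dx.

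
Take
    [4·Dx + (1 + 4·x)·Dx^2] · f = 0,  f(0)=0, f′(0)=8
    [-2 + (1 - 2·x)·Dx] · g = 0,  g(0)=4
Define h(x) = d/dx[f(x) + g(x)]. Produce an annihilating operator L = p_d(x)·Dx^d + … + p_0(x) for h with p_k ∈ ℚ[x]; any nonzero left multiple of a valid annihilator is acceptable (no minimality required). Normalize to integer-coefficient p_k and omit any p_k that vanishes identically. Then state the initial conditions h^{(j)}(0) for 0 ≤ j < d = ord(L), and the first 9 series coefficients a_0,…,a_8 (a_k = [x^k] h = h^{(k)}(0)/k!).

f: a_k = 0, 8, -16, 128/3, -128, 2048/5, -4096/3, 32768/7, -16384, …
g: a_k = 4, 8, 16, 32, 64, 128, 256, 512, 1024, …
f+g: L₀ = lclm(L_f,L_g), ord ≤ 2+1.
h₀' ⇒ L via d/dx closure of L₀.
L = (-28 - 16·x) + (1 - 40·x - 32·x^2)·Dx + (1 + 3·x - 6·x^2 - 8·x^3)·Dx^2  (order 2).
h: a_k = 16, 0, 224, -256, 2688, -6656, 36352, -122880, 542720, …
ICs: h(0) = 16, h′(0) = 0.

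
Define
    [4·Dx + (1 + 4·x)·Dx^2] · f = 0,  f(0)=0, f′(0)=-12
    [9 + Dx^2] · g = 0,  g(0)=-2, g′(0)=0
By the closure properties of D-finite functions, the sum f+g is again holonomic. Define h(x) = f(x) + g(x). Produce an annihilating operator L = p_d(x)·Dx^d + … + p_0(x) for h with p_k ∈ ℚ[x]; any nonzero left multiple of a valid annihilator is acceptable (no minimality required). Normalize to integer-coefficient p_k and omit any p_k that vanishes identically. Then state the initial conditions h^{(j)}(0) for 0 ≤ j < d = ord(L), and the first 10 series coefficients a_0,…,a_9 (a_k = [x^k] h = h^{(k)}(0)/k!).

f: a_k = 0, -12, 24, -64, 192, -3072/5, 2048, -49152/7, 24576, -262144/3, …
g: a_k = -2, 0, 9, 0, -27/4, 0, 81/40, 0, -729/2240, 0, …
Weyl lclm of L_f,L_g ⇒ L₀ (ord ≤ 4).
L = (3780 + 2592·x + 5184·x^2)·Dx + (369 + 2124·x + 3888·x^2 + 5184·x^3)·Dx^2 + (420 + 288·x + 576·x^2)·Dx^3 + (41 + 236·x + 432·x^2 + 576·x^3)·Dx^4  (order 4).
h: a_k = -2, -12, 33, -64, 741/4, -3072/5, 82001/40, -49152/7, 55049511/2240, -262144/3, …
ICs: h(0) = -2, h′(0) = -12, h′′(0) = 66, h′′′(0) = -384.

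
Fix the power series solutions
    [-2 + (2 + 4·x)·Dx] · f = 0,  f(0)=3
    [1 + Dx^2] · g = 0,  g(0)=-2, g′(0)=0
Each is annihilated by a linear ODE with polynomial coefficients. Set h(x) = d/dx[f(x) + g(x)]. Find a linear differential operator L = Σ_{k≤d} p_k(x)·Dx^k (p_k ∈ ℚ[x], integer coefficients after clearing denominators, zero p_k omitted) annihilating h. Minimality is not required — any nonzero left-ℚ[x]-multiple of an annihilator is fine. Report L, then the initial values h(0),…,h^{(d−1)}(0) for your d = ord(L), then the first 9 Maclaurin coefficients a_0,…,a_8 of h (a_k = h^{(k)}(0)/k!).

f: a_k = 3, 3, -3/2, 3/2, -15/8, 21/8, -63/16, 99/16, -1287/128, …
g: a_k = -2, 0, 1, 0, -1/12, 0, 1/360, 0, -1/20160, …
Sum ⇒ L₀ = lclm(L_f,L_g) in ℚ(x)⟨Dx⟩.
h=h₀': d/dx-closure on L₀ ⇒ L.
L = (-4 - x - x^2) + (-1 - 3·x - 3·x^2 - 2·x^3)·Dx + (-4 - x - x^2)·Dx^2 + (-1 - 3·x - 3·x^2 - 2·x^3)·Dx^3  (order 3).
h: a_k = 3, -1, 9/2, -47/6, 105/8, -2833/120, 693/16, -405407/5040, 19305/128, …
ICs: h(0) = 3, h′(0) = -1, h′′(0) = 9.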